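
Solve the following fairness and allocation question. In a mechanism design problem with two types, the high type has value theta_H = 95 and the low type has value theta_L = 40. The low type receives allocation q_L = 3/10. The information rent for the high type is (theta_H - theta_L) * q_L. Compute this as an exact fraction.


Step 1: theta_H - theta_L = 95 - 40 = 55
Step 2: Information rent = (theta_H - theta_L) * q_L
Step 3: = 55 * 3/10
Step 4: = 33/2

33/2


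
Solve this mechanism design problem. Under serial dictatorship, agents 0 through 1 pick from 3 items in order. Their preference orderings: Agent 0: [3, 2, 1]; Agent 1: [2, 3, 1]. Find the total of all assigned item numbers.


Step 1: Agent 0 picks item 3
Step 2: Agent 1 picks item 2
Step 3: Sum = 3 + 2 = 5

5


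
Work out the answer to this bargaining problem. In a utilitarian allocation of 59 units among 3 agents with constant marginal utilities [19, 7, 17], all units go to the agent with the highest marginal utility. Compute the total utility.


Step 1: The marginal utilities are [19, 7, 17]
Step 2: The highest marginal utility is 19
Step 3: All 59 units go to that agent
Step 4: Total utility = 19 * 59 = 1121

1121


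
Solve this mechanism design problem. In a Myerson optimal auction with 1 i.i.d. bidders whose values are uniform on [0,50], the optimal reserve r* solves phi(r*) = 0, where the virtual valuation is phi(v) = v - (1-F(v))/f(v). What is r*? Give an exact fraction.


Step 1: For U[0,50], F(v) = v/50 and f(v) = 1/50
Step 2: phi(v) = v - (1 - v/50)/(1/50) = v - (50 - v) = 2v - 50
Step 3: Set phi(r*) = 0: 2r* - 50 = 0
Step 4: r* = 50/2 = 25 (the number of bidders n = 1 does not enter)

25


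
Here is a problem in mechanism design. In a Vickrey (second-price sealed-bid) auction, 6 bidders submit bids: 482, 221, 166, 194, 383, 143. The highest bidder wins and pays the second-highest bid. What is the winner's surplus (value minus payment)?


Step 1: Sort bids in descending order: 482, 383, 221, 194, 166, 143
Step 2: The winning bid is the highest: 482
Step 3: The payment equals the second-highest bid: 383
Step 4: Surplus = winner's bid - payment = 482 - 383 = 99

99


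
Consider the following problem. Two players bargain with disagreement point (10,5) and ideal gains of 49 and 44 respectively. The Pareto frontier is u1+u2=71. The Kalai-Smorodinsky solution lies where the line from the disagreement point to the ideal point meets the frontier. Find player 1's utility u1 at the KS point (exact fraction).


Step 1: At the KS point, (u1-d1)/r1 = (u2-d2)/r2 = t and u1+u2 = 71
Step 2: u1 = d1 + r1*t and u2 = d2 + r2*t, so (d1 + r1*t) + (d2 + r2*t) = 71
Step 3: t = (71 - 10 - 5)/(49 + 44) = 56/93
Step 4: u1 = d1 + r1*t = 10 + 49 * 56/93 = 3674/93
Step 5: (Check: u2 = d2 + r2*t = 2929/93; u1+u2 = 3674/93 + 2929/93 = 71, on the frontier.)

3674/93


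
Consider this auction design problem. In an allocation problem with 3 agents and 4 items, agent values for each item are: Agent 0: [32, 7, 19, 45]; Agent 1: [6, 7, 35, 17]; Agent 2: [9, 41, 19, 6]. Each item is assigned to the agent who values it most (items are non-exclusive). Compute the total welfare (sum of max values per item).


Step 1: For each item, find the maximum value among all agents.
Step 2: Item 0 -> Agent 0 (value 32)
Step 3: Item 1 -> Agent 2 (value 41)
Step 4: Item 2 -> Agent 1 (value 35)
Step 5: Item 3 -> Agent 0 (value 45)
Step 6: Total welfare = 32 + 41 + 35 + 45 = 153

153


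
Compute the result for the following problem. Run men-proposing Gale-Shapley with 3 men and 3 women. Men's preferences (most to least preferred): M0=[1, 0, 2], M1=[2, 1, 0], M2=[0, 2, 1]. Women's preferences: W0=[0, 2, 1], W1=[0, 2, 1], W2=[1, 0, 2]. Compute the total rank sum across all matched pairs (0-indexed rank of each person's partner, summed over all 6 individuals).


Step 1: Run Gale-Shapley (men propose, women hold best offer):
  M0 proposes to W1; she accepts
  M1 proposes to W2; she accepts
  M2 proposes to W0; she accepts
Step 2: Final matching: W0-M2, W1-M0, W2-M1
Step 3: 0-indexed ranks (man's rank of his match, then woman's): 0 + 1 + 0 + 0 + 0 + 0
Step 4: Total rank sum = 1

1


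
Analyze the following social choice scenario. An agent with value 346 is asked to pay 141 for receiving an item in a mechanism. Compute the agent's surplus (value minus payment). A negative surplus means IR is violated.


Step 1: Surplus = value - payment = 346 - 141 = 205
Step 2: IR is satisfied (surplus >= 0)

205


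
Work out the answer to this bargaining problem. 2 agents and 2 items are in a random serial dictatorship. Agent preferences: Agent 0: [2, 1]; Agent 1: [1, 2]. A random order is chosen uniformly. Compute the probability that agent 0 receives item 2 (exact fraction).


Step 1: Agent 0 wants item 2
Step 2: There are 2 possible orderings of agents
Step 3: In 2 orderings, agent 0 gets item 2
Step 4: Probability = 2/2 = 1

1


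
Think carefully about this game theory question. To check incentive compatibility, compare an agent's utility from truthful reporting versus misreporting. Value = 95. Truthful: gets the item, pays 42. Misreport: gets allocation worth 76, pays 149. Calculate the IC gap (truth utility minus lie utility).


Step 1: U(truth) = value - payment = 95 - 42 = 53
Step 2: U(lie) = allocation - payment = 76 - 149 = -73
Step 3: IC gap = 53 - (-73) = 126

126


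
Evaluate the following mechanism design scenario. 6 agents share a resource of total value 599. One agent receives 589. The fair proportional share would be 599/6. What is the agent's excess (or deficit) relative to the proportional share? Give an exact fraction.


Step 1: Proportional share = 599/6
Step 2: Agent's actual allocation = 589
Step 3: Excess = 589 - 599/6 = 2935/6

2935/6


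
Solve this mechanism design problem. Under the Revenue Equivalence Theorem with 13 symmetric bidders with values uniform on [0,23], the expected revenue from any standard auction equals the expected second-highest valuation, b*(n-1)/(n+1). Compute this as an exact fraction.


Step 1: By Revenue Equivalence, expected revenue = b*(n-1)/(n+1)
Step 2: Substituting n = 13, b = 23
Step 3: Revenue = 23*(13-1)/(13+1) = 23*12/14
Step 4: Revenue = 276/14 = 138/7

138/7


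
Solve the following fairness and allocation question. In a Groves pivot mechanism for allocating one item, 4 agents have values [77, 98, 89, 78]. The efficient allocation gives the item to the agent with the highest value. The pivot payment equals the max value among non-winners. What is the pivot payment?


Step 1: The efficient winner is agent 1 with value 98
Step 2: Other agents' values: [77, 89, 78]
Step 3: Pivot payment = max(others) = 89
Step 4: The winner pays 89

89


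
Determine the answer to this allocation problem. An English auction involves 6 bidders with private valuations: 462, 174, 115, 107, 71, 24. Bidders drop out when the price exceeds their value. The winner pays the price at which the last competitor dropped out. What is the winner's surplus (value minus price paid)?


Step 1: Identify the highest value: 462
Step 2: Identify the second-highest value: 174
Step 3: The final price = second-highest value = 174
Step 4: Surplus = 462 - 174 = 288

288


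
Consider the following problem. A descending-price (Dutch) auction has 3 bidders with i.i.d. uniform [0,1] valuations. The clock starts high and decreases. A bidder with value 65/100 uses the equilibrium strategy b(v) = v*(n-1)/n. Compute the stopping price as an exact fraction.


Step 1: Dutch auctions are strategically equivalent to first-price auctions
Step 2: The equilibrium bid is b(v) = v*(n-1)/n
Step 3: b = 13/20 * 2/3
Step 4: b = 13/30

13/30


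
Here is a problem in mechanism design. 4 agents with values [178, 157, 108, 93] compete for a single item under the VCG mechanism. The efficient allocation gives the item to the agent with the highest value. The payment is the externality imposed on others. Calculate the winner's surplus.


Step 1: The winner is the agent with the highest value: agent 0 with value 178
Step 2: Values of other agents: [157, 108, 93]
Step 3: VCG payment = max of others' values = 157
Step 4: Surplus = 178 - 157 = 21

21


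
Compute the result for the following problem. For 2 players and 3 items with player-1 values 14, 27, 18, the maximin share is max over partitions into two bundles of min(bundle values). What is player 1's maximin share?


Step 1: Item values = 14, 27, 18
Step 2: Enumerate all 2-bundle partitions and take the smaller bundle:
  Partition 1: {14} vs {27,18} -> bundles 14, 45; min = 14
  Partition 2: {27} vs {14,18} -> bundles 27, 32; min = 27
  Partition 3: {18} vs {14,27} -> bundles 18, 41; min = 18
Step 3: MMS = max(14, 27, 18) = 27

27


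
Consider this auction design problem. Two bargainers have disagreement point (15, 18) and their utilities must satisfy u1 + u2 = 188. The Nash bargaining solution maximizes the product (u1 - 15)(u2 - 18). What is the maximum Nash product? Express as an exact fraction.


Step 1: The Nash solution splits surplus symmetrically above the disagreement point
Step 2: u1 = (total + d1 - d2)/2 = (188 + 15 - 18)/2 = 185/2
Step 3: u2 = (total - d1 + d2)/2 = (188 - 15 + 18)/2 = 191/2
Step 4: Nash product = (185/2 - 15) * (191/2 - 18)
Step 5: = 155/2 * 155/2 = 24025/4

24025/4


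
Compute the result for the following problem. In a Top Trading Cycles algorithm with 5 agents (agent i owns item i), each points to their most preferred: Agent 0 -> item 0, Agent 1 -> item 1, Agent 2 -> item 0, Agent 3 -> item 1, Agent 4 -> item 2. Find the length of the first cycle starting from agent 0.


Step 1: Trace the pointer graph from agent 0: 0 -> 0
Step 2: A cycle is detected when we revisit agent 0
Step 3: The cycle is: 0 -> 0
Step 4: Cycle length = 1

1


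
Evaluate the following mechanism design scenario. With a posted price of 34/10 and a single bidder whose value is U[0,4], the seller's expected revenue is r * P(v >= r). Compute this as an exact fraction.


Step 1: Posted price r = 17/5, value support [0,4]
Step 2: P(v >= r) = (4 - 17/5)/4 = 3/20
Step 3: Expected revenue = r * P(v >= r) = 17/5 * 3/20
Step 4: Revenue = 51/100

51/100


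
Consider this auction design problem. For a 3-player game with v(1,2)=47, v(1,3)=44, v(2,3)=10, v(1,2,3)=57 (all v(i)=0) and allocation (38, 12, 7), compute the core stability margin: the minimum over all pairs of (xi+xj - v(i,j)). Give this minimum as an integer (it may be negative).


Step 1: Slack for coalition (1,2): x1+x2 - v12 = 50 - 47 = 3
Step 2: Slack for coalition (1,3): x1+x3 - v13 = 45 - 44 = 1
Step 3: Slack for coalition (2,3): x2+x3 - v23 = 19 - 10 = 9
Step 4: Minimum slack = min(3, 1, 9) = 1, attained by (1,3); no pair can gain by deviating, so the allocation is in the core

1


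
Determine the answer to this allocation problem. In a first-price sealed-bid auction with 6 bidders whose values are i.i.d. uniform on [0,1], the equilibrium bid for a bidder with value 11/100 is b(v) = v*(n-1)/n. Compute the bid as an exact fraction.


Step 1: The symmetric BNE bidding function is b(v) = v * (n-1) / n
Step 2: Substitute v = 11/100 and n = 6
Step 3: b = 11/100 * 5/6
Step 4: b = 11/120

11/120


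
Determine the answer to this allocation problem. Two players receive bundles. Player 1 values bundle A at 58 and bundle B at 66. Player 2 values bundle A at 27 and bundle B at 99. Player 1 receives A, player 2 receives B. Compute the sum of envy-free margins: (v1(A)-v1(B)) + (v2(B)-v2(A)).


Step 1: Player 1's margin = v1(A) - v1(B) = 58 - 66 = -8
Step 2: Player 2's margin = v2(B) - v2(A) = 99 - 27 = 72
Step 3: Total margin = -8 + 72 = 64

64


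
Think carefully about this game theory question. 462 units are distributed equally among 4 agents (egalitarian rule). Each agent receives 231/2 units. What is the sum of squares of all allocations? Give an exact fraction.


Step 1: Each agent's share = 462/4 = 231/2
Step 2: Square of each share = (231/2)^2 = 53361/4
Step 3: Sum of squares = 4 * 53361/4 = 53361

53361


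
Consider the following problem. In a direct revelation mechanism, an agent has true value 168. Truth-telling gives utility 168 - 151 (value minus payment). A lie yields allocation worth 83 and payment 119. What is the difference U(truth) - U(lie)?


Step 1: U(truth) = value - payment = 168 - 151 = 17
Step 2: U(lie) = allocation - payment = 83 - 119 = -36
Step 3: IC gap = 17 - (-36) = 53

53


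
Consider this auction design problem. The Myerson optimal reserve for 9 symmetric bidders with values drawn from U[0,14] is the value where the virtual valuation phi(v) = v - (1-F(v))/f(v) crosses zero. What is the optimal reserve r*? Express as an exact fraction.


Step 1: For U[0,14], F(v) = v/14 and f(v) = 1/14
Step 2: phi(v) = v - (1 - v/14)/(1/14) = v - (14 - v) = 2v - 14
Step 3: Set phi(r*) = 0: 2r* - 14 = 0
Step 4: r* = 14/2 = 7 (the number of bidders n = 9 does not enter)

7


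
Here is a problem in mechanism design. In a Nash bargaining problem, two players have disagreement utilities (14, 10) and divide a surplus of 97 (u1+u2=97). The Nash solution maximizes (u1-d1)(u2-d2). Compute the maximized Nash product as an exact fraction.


Step 1: The Nash solution splits surplus symmetrically above the disagreement point
Step 2: u1 = (total + d1 - d2)/2 = (97 + 14 - 10)/2 = 101/2
Step 3: u2 = (total - d1 + d2)/2 = (97 - 14 + 10)/2 = 93/2
Step 4: Nash product = (101/2 - 14) * (93/2 - 10)
Step 5: = 73/2 * 73/2 = 5329/4

5329/4


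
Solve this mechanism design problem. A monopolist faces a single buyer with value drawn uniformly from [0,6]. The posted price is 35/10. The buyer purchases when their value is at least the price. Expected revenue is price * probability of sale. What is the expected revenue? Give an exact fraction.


Step 1: Posted price r = 7/2, value support [0,6]
Step 2: P(v >= r) = (6 - 7/2)/6 = 5/12
Step 3: Expected revenue = r * P(v >= r) = 7/2 * 5/12
Step 4: Revenue = 35/24

35/24


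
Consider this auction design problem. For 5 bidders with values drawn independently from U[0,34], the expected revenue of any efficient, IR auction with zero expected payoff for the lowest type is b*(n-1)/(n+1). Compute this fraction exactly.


Step 1: By Revenue Equivalence, expected revenue = b*(n-1)/(n+1)
Step 2: Substituting n = 5, b = 34
Step 3: Revenue = 34*(5-1)/(5+1) = 34*4/6
Step 4: Revenue = 136/6 = 68/3

68/3


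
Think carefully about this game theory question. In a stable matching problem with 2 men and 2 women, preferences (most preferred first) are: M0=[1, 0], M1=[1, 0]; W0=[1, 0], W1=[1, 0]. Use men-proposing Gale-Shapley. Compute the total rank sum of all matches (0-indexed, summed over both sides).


Step 1: Run Gale-Shapley (men propose, women hold best offer):
  M0 proposes to W1; she accepts
  M1 proposes to W1; she switches from M0
  M0 proposes to W0; she accepts
Step 2: Final matching: W0-M0, W1-M1
Step 3: 0-indexed ranks (man's rank of his match, then woman's): 1 + 1 + 0 + 0
Step 4: Total rank sum = 2

2


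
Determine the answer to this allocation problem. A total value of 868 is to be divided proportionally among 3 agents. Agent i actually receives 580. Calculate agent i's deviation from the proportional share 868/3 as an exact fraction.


Step 1: Proportional share = 868/3
Step 2: Agent's actual allocation = 580
Step 3: Excess = 580 - 868/3 = 872/3

872/3


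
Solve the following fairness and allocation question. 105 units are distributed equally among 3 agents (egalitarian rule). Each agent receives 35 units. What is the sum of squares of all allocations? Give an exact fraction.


Step 1: Each agent's share = 105/3 = 35
Step 2: Square of each share = (35)^2 = 1225
Step 3: Sum of squares = 3 * 1225 = 3675

3675


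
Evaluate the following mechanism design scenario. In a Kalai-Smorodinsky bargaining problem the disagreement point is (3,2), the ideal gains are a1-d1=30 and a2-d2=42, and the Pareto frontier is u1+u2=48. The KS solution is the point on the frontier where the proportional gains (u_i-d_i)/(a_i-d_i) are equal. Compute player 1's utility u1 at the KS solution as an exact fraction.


Step 1: At the KS point, (u1-d1)/r1 = (u2-d2)/r2 = t and u1+u2 = 48
Step 2: u1 = d1 + r1*t and u2 = d2 + r2*t, so (d1 + r1*t) + (d2 + r2*t) = 48
Step 3: t = (48 - 3 - 2)/(30 + 42) = 43/72
Step 4: u1 = d1 + r1*t = 3 + 30 * 43/72 = 251/12
Step 5: (Check: u2 = d2 + r2*t = 325/12; u1+u2 = 251/12 + 325/12 = 48, on the frontier.)

251/12


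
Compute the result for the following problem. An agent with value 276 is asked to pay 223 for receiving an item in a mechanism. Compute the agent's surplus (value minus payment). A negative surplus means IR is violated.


Step 1: Surplus = value - payment = 276 - 223 = 53
Step 2: IR is satisfied (surplus >= 0)

53


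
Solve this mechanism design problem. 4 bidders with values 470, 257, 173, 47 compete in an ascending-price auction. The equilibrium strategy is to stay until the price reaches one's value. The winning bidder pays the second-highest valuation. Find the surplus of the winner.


Step 1: Identify the highest value: 470
Step 2: Identify the second-highest value: 257
Step 3: The final price = second-highest value = 257
Step 4: Surplus = 470 - 257 = 213

213


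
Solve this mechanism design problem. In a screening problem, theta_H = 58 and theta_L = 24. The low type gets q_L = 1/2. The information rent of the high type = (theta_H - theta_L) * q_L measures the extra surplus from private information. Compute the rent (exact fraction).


Step 1: theta_H - theta_L = 58 - 24 = 34
Step 2: Information rent = (theta_H - theta_L) * q_L
Step 3: = 34 * 1/2
Step 4: = 17

17


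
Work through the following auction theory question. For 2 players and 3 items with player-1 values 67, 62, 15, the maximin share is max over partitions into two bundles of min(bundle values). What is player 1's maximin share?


Step 1: Item values = 67, 62, 15
Step 2: Enumerate all 2-bundle partitions and take the smaller bundle:
  Partition 1: {67} vs {62,15} -> bundles 67, 77; min = 67
  Partition 2: {62} vs {67,15} -> bundles 62, 82; min = 62
  Partition 3: {15} vs {67,62} -> bundles 15, 129; min = 15
Step 3: MMS = max(67, 62, 15) = 67

67


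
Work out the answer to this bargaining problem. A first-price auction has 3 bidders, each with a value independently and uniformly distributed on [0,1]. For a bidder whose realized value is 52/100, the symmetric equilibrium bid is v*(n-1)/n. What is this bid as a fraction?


Step 1: The symmetric BNE bidding function is b(v) = v * (n-1) / n
Step 2: Substitute v = 13/25 and n = 3
Step 3: b = 13/25 * 2/3
Step 4: b = 26/75

26/75


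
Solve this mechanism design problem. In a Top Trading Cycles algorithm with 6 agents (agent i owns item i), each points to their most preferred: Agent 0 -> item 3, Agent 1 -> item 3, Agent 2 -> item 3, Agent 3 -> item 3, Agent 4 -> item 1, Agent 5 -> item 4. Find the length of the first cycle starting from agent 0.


Step 1: Trace the pointer graph from agent 0: 0 -> 3 -> 3
Step 2: A cycle is detected when we revisit agent 3
Step 3: The cycle is: 3 -> 3
Step 4: Cycle length = 1

1


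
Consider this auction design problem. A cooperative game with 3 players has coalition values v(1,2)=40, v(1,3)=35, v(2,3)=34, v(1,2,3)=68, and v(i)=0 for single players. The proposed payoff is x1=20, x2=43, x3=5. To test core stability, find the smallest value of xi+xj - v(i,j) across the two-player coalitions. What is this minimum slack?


Step 1: Slack for coalition (1,2): x1+x2 - v12 = 63 - 40 = 23
Step 2: Slack for coalition (1,3): x1+x3 - v13 = 25 - 35 = -10
Step 3: Slack for coalition (2,3): x2+x3 - v23 = 48 - 34 = 14
Step 4: Minimum slack = min(23, -10, 14) = -10, attained by (1,3); coalition (1,3) can block (slack < 0), so the allocation is not in the core

-10


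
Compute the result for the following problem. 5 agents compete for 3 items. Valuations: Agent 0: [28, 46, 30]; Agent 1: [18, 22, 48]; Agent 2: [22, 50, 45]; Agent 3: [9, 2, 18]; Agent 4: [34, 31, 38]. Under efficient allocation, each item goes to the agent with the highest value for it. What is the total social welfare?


Step 1: For each item, find the maximum value among all agents.
Step 2: Item 0 -> Agent 4 (value 34)
Step 3: Item 1 -> Agent 2 (value 50)
Step 4: Item 2 -> Agent 1 (value 48)
Step 5: Total welfare = 34 + 50 + 48 = 132

132


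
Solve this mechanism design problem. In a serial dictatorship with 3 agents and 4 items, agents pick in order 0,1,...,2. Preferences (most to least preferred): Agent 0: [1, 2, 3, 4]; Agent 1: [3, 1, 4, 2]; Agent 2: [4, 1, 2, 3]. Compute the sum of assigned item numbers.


Step 1: Agent 0 picks item 1
Step 2: Agent 1 picks item 3
Step 3: Agent 2 picks item 4
Step 4: Sum = 1 + 3 + 4 = 8

8


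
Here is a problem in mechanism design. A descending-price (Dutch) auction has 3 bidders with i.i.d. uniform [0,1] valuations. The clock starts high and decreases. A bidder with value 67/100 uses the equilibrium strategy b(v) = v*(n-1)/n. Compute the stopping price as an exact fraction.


Step 1: Dutch auctions are strategically equivalent to first-price auctions
Step 2: The equilibrium bid is b(v) = v*(n-1)/n
Step 3: b = 67/100 * 2/3
Step 4: b = 67/150

67/150


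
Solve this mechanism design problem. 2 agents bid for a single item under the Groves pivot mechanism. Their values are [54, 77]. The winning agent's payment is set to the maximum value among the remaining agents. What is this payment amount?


Step 1: The efficient winner is agent 1 with value 77
Step 2: Other agents' values: [54]
Step 3: Pivot payment = max(others) = 54
Step 4: The winner pays 54

54


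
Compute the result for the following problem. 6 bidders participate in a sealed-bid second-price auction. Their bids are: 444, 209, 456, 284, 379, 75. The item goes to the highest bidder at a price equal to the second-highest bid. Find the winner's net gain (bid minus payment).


Step 1: Sort bids in descending order: 456, 444, 379, 284, 209, 75
Step 2: The winning bid is the highest: 456
Step 3: The payment equals the second-highest bid: 444
Step 4: Surplus = winner's bid - payment = 456 - 444 = 12

12


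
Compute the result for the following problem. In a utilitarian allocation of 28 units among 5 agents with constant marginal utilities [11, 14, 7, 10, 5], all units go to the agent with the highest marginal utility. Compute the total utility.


Step 1: The marginal utilities are [11, 14, 7, 10, 5]
Step 2: The highest marginal utility is 14
Step 3: All 28 units go to that agent
Step 4: Total utility = 14 * 28 = 392

392


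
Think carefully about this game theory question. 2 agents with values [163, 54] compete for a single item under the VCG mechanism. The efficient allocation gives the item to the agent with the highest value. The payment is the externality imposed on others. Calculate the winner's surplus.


Step 1: The winner is the agent with the highest value: agent 0 with value 163
Step 2: Values of other agents: [54]
Step 3: VCG payment = max of others' values = 54
Step 4: Surplus = 163 - 54 = 109

109


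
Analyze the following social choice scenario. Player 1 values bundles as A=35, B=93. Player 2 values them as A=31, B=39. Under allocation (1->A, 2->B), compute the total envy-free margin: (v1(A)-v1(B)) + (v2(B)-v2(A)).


Step 1: Player 1's margin = v1(A) - v1(B) = 35 - 93 = -58
Step 2: Player 2's margin = v2(B) - v2(A) = 39 - 31 = 8
Step 3: Total margin = -58 + 8 = -50

-50


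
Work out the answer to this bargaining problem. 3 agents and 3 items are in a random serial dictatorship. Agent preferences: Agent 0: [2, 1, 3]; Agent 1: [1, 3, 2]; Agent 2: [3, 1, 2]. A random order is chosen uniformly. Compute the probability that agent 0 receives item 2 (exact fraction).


Step 1: Agent 0 wants item 2
Step 2: There are 6 possible orderings of agents
Step 3: In 6 orderings, agent 0 gets item 2
Step 4: Probability = 6/6 = 1

1


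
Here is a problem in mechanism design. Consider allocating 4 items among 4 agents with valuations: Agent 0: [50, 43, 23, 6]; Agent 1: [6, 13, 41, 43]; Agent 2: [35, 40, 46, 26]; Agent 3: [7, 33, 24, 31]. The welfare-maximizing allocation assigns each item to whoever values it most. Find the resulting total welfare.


Step 1: For each item, find the maximum value among all agents.
Step 2: Item 0 -> Agent 0 (value 50)
Step 3: Item 1 -> Agent 0 (value 43)
Step 4: Item 2 -> Agent 2 (value 46)
Step 5: Item 3 -> Agent 1 (value 43)
Step 6: Total welfare = 50 + 43 + 46 + 43 = 182

182


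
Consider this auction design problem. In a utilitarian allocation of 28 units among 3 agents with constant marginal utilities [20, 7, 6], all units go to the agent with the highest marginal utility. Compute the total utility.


Step 1: The marginal utilities are [20, 7, 6]
Step 2: The highest marginal utility is 20
Step 3: All 28 units go to that agent
Step 4: Total utility = 20 * 28 = 560

560


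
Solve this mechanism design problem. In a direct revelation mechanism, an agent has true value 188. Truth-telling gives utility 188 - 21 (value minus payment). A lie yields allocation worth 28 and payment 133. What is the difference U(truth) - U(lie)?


Step 1: U(truth) = value - payment = 188 - 21 = 167
Step 2: U(lie) = allocation - payment = 28 - 133 = -105
Step 3: IC gap = 167 - (-105) = 272

272


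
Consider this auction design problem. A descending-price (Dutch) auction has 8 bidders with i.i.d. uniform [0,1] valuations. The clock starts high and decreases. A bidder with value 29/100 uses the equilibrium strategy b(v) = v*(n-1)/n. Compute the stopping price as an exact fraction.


Step 1: Dutch auctions are strategically equivalent to first-price auctions
Step 2: The equilibrium bid is b(v) = v*(n-1)/n
Step 3: b = 29/100 * 7/8
Step 4: b = 203/800

203/800


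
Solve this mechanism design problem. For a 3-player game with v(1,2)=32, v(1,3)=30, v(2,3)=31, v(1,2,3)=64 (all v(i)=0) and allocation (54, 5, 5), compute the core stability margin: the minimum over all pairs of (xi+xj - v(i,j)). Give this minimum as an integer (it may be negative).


Step 1: Slack for coalition (1,2): x1+x2 - v12 = 59 - 32 = 27
Step 2: Slack for coalition (1,3): x1+x3 - v13 = 59 - 30 = 29
Step 3: Slack for coalition (2,3): x2+x3 - v23 = 10 - 31 = -21
Step 4: Minimum slack = min(27, 29, -21) = -21, attained by (2,3); coalition (2,3) can block (slack < 0), so the allocation is not in the core

-21


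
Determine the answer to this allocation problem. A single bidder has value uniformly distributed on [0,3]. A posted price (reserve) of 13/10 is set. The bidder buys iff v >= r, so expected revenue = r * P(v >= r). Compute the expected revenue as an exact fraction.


Step 1: Posted price r = 13/10, value support [0,3]
Step 2: P(v >= r) = (3 - 13/10)/3 = 17/30
Step 3: Expected revenue = r * P(v >= r) = 13/10 * 17/30
Step 4: Revenue = 221/300

221/300


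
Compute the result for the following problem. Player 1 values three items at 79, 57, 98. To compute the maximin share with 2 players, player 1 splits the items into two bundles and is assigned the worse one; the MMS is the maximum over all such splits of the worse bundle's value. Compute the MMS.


Step 1: Item values = 79, 57, 98
Step 2: Enumerate all 2-bundle partitions and take the smaller bundle:
  Partition 1: {79} vs {57,98} -> bundles 79, 155; min = 79
  Partition 2: {57} vs {79,98} -> bundles 57, 177; min = 57
  Partition 3: {98} vs {79,57} -> bundles 98, 136; min = 98
Step 3: MMS = max(79, 57, 98) = 98

98


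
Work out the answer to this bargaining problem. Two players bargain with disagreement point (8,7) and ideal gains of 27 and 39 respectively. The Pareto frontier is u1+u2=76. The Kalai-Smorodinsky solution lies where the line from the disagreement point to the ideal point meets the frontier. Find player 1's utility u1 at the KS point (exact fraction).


Step 1: At the KS point, (u1-d1)/r1 = (u2-d2)/r2 = t and u1+u2 = 76
Step 2: u1 = d1 + r1*t and u2 = d2 + r2*t, so (d1 + r1*t) + (d2 + r2*t) = 76
Step 3: t = (76 - 8 - 7)/(27 + 39) = 61/66
Step 4: u1 = d1 + r1*t = 8 + 27 * 61/66 = 725/22
Step 5: (Check: u2 = d2 + r2*t = 947/22; u1+u2 = 725/22 + 947/22 = 76, on the frontier.)

725/22


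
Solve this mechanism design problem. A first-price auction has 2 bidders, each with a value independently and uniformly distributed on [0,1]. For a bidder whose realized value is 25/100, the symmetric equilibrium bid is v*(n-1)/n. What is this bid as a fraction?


Step 1: The symmetric BNE bidding function is b(v) = v * (n-1) / n
Step 2: Substitute v = 1/4 and n = 2
Step 3: b = 1/4 * 1/2
Step 4: b = 1/8

1/8


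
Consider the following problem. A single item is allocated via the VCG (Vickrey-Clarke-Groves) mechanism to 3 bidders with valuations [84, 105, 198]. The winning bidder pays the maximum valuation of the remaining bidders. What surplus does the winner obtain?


Step 1: The winner is the agent with the highest value: agent 2 with value 198
Step 2: Values of other agents: [84, 105]
Step 3: VCG payment = max of others' values = 105
Step 4: Surplus = 198 - 105 = 93

93


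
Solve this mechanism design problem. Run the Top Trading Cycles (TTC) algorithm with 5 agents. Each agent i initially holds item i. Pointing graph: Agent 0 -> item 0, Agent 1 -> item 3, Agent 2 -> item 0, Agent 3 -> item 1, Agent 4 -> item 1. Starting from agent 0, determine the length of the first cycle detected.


Step 1: Trace the pointer graph from agent 0: 0 -> 0
Step 2: A cycle is detected when we revisit agent 0
Step 3: The cycle is: 0 -> 0
Step 4: Cycle length = 1

1


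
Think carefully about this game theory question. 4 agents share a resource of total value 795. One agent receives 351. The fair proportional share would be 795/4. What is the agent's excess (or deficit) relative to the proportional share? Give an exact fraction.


Step 1: Proportional share = 795/4
Step 2: Agent's actual allocation = 351
Step 3: Excess = 351 - 795/4 = 609/4

609/4


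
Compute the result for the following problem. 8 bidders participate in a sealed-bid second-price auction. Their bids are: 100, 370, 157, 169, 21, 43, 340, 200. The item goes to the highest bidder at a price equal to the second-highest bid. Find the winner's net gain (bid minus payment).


Step 1: Sort bids in descending order: 370, 340, 200, 169, 157, 100, 43, 21
Step 2: The winning bid is the highest: 370
Step 3: The payment equals the second-highest bid: 340
Step 4: Surplus = winner's bid - payment = 370 - 340 = 30

30


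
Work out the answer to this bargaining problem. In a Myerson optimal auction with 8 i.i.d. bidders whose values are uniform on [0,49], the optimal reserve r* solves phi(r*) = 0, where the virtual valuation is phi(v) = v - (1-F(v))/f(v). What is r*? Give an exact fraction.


Step 1: For U[0,49], F(v) = v/49 and f(v) = 1/49
Step 2: phi(v) = v - (1 - v/49)/(1/49) = v - (49 - v) = 2v - 49
Step 3: Set phi(r*) = 0: 2r* - 49 = 0
Step 4: r* = 49/2 (the number of bidders n = 8 does not enter)

49/2


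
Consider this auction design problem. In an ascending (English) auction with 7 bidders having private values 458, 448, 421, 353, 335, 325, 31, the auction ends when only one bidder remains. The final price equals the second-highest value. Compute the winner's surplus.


Step 1: Identify the highest value: 458
Step 2: Identify the second-highest value: 448
Step 3: The final price = second-highest value = 448
Step 4: Surplus = 458 - 448 = 10

10


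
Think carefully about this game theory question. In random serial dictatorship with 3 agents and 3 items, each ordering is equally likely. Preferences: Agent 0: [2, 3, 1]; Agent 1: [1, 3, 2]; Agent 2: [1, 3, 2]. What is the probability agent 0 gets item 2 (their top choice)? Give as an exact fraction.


Step 1: Agent 0 wants item 2
Step 2: There are 6 possible orderings of agents
Step 3: In 6 orderings, agent 0 gets item 2
Step 4: Probability = 6/6 = 1

1


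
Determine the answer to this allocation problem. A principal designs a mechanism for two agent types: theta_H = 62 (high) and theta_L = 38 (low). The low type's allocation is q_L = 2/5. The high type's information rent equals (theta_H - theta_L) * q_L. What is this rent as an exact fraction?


Step 1: theta_H - theta_L = 62 - 38 = 24
Step 2: Information rent = (theta_H - theta_L) * q_L
Step 3: = 24 * 2/5
Step 4: = 48/5

48/5


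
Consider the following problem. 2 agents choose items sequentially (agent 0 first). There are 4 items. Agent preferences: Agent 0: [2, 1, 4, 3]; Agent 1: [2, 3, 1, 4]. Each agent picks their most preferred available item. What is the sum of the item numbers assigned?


Step 1: Agent 0 picks item 2
Step 2: Agent 1 picks item 3
Step 3: Sum = 2 + 3 = 5

5


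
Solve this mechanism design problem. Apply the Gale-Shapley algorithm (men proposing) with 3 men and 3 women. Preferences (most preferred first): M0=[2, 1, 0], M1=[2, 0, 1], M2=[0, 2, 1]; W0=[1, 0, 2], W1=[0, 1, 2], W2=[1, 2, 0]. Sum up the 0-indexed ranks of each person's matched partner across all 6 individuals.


Step 1: Run Gale-Shapley (men propose, women hold best offer):
  M0 proposes to W2; she accepts
  M1 proposes to W2; she switches from M0
  M2 proposes to W0; she accepts
  M0 proposes to W1; she accepts
Step 2: Final matching: W0-M2, W1-M0, W2-M1
Step 3: 0-indexed ranks (man's rank of his match, then woman's): 0 + 2 + 1 + 0 + 0 + 0
Step 4: Total rank sum = 3

3


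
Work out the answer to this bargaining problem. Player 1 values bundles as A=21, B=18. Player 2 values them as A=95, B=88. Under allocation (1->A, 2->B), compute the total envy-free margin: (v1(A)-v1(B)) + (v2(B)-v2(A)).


Step 1: Player 1's margin = v1(A) - v1(B) = 21 - 18 = 3
Step 2: Player 2's margin = v2(B) - v2(A) = 88 - 95 = -7
Step 3: Total margin = 3 + -7 = -4

-4


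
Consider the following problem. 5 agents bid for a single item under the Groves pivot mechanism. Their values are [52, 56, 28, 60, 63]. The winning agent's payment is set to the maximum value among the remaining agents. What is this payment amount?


Step 1: The efficient winner is agent 4 with value 63
Step 2: Other agents' values: [52, 56, 28, 60]
Step 3: Pivot payment = max(others) = 60
Step 4: The winner pays 60

60


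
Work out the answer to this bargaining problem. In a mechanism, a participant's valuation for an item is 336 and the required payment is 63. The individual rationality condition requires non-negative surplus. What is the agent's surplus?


Step 1: Surplus = value - payment = 336 - 63 = 273
Step 2: IR is satisfied (surplus >= 0)

273


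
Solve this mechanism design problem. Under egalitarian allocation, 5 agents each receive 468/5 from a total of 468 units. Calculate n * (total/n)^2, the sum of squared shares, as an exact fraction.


Step 1: Each agent's share = 468/5
Step 2: Square of each share = (468/5)^2 = 219024/25
Step 3: Sum of squares = 5 * 219024/25 = 219024/5

219024/5


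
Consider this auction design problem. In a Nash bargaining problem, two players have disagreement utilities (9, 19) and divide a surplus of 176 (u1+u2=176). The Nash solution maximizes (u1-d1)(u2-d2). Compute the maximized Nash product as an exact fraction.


Step 1: The Nash solution splits surplus symmetrically above the disagreement point
Step 2: u1 = (total + d1 - d2)/2 = (176 + 9 - 19)/2 = 83
Step 3: u2 = (total - d1 + d2)/2 = (176 - 9 + 19)/2 = 93
Step 4: Nash product = (83 - 9) * (93 - 19)
Step 5: = 74 * 74 = 5476

5476


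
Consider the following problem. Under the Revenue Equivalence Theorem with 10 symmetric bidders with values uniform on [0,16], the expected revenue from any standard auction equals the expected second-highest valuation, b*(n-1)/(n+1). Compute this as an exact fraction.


Step 1: By Revenue Equivalence, expected revenue = b*(n-1)/(n+1)
Step 2: Substituting n = 10, b = 16
Step 3: Revenue = 16*(10-1)/(10+1) = 16*9/11
Step 4: Revenue = 144/11

144/11


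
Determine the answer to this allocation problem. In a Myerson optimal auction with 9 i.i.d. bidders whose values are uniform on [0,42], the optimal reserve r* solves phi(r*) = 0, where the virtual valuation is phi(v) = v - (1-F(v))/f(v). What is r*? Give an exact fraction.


Step 1: For U[0,42], F(v) = v/42 and f(v) = 1/42
Step 2: phi(v) = v - (1 - v/42)/(1/42) = v - (42 - v) = 2v - 42
Step 3: Set phi(r*) = 0: 2r* - 42 = 0
Step 4: r* = 42/2 = 21 (the number of bidders n = 9 does not enter)

21


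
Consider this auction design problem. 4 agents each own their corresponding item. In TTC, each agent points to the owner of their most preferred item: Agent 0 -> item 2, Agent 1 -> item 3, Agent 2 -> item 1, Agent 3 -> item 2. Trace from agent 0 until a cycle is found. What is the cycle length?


Step 1: Trace the pointer graph from agent 0: 0 -> 2 -> 1 -> 3 -> 2
Step 2: A cycle is detected when we revisit agent 2
Step 3: The cycle is: 2 -> 1 -> 3 -> 2
Step 4: Cycle length = 3

3


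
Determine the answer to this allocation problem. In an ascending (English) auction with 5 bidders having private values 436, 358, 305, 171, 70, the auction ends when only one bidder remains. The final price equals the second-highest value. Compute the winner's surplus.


Step 1: Identify the highest value: 436
Step 2: Identify the second-highest value: 358
Step 3: The final price = second-highest value = 358
Step 4: Surplus = 436 - 358 = 78

78


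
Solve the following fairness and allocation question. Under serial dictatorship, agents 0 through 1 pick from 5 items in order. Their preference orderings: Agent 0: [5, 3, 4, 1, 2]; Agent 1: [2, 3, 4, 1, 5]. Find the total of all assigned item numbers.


Step 1: Agent 0 picks item 5
Step 2: Agent 1 picks item 2
Step 3: Sum = 5 + 2 = 7

7


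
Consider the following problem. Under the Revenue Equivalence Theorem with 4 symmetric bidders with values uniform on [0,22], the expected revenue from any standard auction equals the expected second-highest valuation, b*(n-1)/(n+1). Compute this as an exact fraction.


Step 1: By Revenue Equivalence, expected revenue = b*(n-1)/(n+1)
Step 2: Substituting n = 4, b = 22
Step 3: Revenue = 22*(4-1)/(4+1) = 22*3/5
Step 4: Revenue = 66/5

66/5


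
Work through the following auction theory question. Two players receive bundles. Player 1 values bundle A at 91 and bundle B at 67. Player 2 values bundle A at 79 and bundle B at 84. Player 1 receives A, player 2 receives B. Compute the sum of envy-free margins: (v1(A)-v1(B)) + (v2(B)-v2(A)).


Step 1: Player 1's margin = v1(A) - v1(B) = 91 - 67 = 24
Step 2: Player 2's margin = v2(B) - v2(A) = 84 - 79 = 5
Step 3: Total margin = 24 + 5 = 29

29


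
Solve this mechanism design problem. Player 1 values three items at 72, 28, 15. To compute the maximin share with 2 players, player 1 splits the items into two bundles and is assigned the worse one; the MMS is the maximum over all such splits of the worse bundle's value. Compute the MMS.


Step 1: Item values = 72, 28, 15
Step 2: Enumerate all 2-bundle partitions and take the smaller bundle:
  Partition 1: {72} vs {28,15} -> bundles 72, 43; min = 43
  Partition 2: {28} vs {72,15} -> bundles 28, 87; min = 28
  Partition 3: {15} vs {72,28} -> bundles 15, 100; min = 15
Step 3: MMS = max(43, 28, 15) = 43

43


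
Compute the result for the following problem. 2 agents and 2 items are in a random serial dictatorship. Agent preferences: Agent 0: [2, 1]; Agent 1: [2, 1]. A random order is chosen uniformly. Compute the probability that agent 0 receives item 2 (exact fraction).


Step 1: Agent 0 wants item 2
Step 2: There are 2 possible orderings of agents
Step 3: In 1 orderings, agent 0 gets item 2
Step 4: Probability = 1/2

1/2


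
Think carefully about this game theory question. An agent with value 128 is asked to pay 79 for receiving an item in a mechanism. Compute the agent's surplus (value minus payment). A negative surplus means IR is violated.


Step 1: Surplus = value - payment = 128 - 79 = 49
Step 2: IR is satisfied (surplus >= 0)

49
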